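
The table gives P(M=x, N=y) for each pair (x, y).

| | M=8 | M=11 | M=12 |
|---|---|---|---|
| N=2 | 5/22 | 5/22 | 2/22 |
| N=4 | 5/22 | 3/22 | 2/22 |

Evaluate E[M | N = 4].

97/10

P(N = 4) = 5/11.
Σ M·P over the event = 8·(5/22) + 11·(3/22) + 12·(2/22) = 97/22.
E[M | N = 4] = (97/22) / (5/11) = 97/10.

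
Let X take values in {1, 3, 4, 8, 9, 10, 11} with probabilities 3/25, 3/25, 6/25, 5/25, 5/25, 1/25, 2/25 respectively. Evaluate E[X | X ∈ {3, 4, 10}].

P(X ∈ {3, 4, 10}) = 2/5.
Σ over the event: 3·3/25 + 4·6/25 + 10·1/25 = 43/25.
E[X | X ∈ {3, 4, 10}] = (43/25) / (2/5) = 43/10.

43/10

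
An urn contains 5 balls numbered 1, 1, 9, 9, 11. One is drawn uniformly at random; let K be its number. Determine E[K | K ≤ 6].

1

P(K ≤ 6) = 2/5.
Σ over the event: 1·2/5 = 2/5.
E[K | K ≤ 6] = (2/5) / (2/5) = 1.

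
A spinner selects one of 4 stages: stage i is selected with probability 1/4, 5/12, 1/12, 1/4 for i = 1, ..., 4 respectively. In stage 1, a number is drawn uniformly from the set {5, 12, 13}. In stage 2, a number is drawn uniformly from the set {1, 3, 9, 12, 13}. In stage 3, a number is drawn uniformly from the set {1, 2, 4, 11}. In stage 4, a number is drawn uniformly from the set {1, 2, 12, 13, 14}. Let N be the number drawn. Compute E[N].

E[N | stage 1] = (5+12+13)/3 = 10.
E[N | stage 2] = (1+3+9+12+13)/5 = 38/5.
E[N | stage 3] = (1+2+4+11)/4 = 9/2.
E[N | stage 4] = (1+2+12+13+14)/5 = 42/5.
By the law of total expectation,
E[N] = (1/4)·(10) + (5/12)·(38/5) + (1/12)·(9/2) + (1/4)·(42/5) = 977/120.

977/120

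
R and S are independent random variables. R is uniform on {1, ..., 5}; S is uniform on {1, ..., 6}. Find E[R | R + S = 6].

3

Outcomes with R + S = 6: (1,5), (2,4), (3,3), (4,2), (5,1), each with probability 1/30.
E[R | R + S = 6] = (1 + 2 + 3 + 4 + 5) / 5 = 3.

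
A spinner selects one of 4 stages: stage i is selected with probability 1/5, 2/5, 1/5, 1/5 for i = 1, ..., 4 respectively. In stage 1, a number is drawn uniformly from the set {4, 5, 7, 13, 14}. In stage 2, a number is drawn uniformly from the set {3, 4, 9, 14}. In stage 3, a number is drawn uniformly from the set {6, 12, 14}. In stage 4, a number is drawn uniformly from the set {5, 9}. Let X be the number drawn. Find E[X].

619/75

E[X | stage 1] = (4+5+7+13+14)/5 = 43/5.
E[X | stage 2] = (3+4+9+14)/4 = 15/2.
E[X | stage 3] = (6+12+14)/3 = 32/3.
E[X | stage 4] = (5+9)/2 = 7.
E[X] = (1/5)·(43/5) + (2/5)·(15/2) + (1/5)·(32/3) + (1/5)·(7) = 619/75.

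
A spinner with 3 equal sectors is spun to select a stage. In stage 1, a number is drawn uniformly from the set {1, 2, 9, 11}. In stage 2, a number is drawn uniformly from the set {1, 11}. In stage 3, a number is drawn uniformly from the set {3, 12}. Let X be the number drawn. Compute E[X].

E[X | stage 1] = (1+2+9+11)/4 = 23/4.
E[X | stage 2] = (1+11)/2 = 6.
E[X | stage 3] = (3+12)/2 = 15/2.
By the law of total expectation,
E[X] = (1/3)·(23/4) + (1/3)·(6) + (1/3)·(15/2) = 77/12.

77/12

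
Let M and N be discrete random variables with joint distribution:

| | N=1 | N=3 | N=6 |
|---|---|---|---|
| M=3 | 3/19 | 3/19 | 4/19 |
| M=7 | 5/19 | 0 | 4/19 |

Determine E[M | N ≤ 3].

53/11

P(N ≤ 3) = 11/19.
Σ M·P over the event = 3·(3/19) + 3·(3/19) + 7·(5/19) = 53/19.
E[M | N ≤ 3] = (53/19) / (11/19) = 53/11.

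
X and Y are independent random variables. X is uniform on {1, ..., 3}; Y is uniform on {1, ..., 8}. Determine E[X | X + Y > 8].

Outcomes with X + Y > 8: (1,8), (2,7), (2,8), (3,6), (3,7), (3,8), each with probability 1/24.
E[X | X + Y > 8] = (1 + 2 + 2 + 3 + 3 + 3) / 6 = 7/3.

7/3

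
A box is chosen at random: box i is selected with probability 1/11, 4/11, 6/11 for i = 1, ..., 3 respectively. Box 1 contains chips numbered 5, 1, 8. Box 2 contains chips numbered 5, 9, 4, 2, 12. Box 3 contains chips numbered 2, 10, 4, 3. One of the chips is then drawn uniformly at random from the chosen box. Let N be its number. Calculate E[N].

1763/330

E[N | box 1] = (5+1+8)/3 = 14/3.
E[N | box 2] = (5+9+4+2+12)/5 = 32/5.
E[N | box 3] = (2+10+4+3)/4 = 19/4.
By the law of total expectation,
E[N] = (1/11)·(14/3) + (4/11)·(32/5) + (6/11)·(19/4) = 1763/330.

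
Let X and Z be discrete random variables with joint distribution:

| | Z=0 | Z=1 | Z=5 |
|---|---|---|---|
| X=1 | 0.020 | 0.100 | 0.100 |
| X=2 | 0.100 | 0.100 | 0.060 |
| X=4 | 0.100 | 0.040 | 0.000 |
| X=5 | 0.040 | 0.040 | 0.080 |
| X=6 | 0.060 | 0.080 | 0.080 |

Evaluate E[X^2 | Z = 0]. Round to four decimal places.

16.1875

P(Z = 0) = 0.320.
Summing X^2·P(X=x,Z=y) over the conditioning event gives 5.180.
E[X^2 | Z = 0] = (5.180) / (0.320) = 16.1875.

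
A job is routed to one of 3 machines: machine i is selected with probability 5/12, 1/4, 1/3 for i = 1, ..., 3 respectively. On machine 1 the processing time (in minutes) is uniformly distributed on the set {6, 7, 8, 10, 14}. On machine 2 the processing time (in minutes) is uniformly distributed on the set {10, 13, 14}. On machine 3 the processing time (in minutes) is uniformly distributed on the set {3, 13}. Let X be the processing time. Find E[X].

19/2

E[X | machine 1] = (6+7+8+10+14)/5 = 9.
E[X | machine 2] = (10+13+14)/3 = 37/3.
E[X | machine 3] = (3+13)/2 = 8.
E[X] = (5/12)·(9) + (1/4)·(37/3) + (1/3)·(8) = 19/2.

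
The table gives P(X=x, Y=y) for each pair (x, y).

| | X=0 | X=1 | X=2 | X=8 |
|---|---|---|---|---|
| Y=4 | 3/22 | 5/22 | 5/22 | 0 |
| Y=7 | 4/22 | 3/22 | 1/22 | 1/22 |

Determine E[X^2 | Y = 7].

P(Y = 7) = 9/22.
Σ X^2·P over the event = 0·(4/22) + 1·(3/22) + 4·(1/22) + 64·(1/22) = 71/22.
E[X^2 | Y = 7] = (71/22) / (9/22) = 71/9.

71/9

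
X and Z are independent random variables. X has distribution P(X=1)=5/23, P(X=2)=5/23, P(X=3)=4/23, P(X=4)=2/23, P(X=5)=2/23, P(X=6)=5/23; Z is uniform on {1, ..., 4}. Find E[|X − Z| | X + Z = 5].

15/8

P(X + Z = 5) = 4/23.
Summing |X−Z|·P(x,y) over outcomes with X + Z = 5 gives 15/46.
E[|X − Z| | X + Z = 5] = (15/46) / (4/23) = 15/8.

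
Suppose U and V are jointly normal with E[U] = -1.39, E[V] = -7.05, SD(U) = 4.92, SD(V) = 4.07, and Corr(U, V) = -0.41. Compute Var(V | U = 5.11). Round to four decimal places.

Var(V | U=x) = (1 − ρ²)·σ_V².
Var(V | U=5.11) = (4.07)²·(1 − (-0.41)²) = 16.5649·0.8319 = 13.7803.

13.7803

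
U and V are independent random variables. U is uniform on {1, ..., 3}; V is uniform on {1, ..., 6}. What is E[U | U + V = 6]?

2

P(U + V = 6) = 1/6.
Summing U·P(x,y) over outcomes with U + V = 6 gives 1/3.
E[U | U + V = 6] = (1/3) / (1/6) = 2.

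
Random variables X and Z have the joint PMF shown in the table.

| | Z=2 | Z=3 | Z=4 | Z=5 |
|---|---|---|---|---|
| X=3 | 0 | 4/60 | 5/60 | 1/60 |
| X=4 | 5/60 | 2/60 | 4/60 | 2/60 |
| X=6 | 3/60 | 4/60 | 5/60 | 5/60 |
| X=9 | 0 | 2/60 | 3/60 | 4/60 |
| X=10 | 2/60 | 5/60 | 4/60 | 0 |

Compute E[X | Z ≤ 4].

149/24

P(Z ≤ 4) = 4/5.
Summing X·P(X=x,Z=y) over the conditioning event gives 149/30.
E[X | Z ≤ 4] = (149/30) / (4/5) = 149/24.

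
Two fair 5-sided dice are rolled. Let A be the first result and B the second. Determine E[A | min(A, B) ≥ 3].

4

Outcomes with min(A, B) ≥ 3: (3,3), (3,4), (3,5), (4,3), (4,4), (4,5), (5,3), (5,4), (5,5), each with probability 1/25.
E[A | min(A, B) ≥ 3] = (3 + 3 + 3 + 4 + 4 + 4 + 5 + 5 + 5) / 9 = 4.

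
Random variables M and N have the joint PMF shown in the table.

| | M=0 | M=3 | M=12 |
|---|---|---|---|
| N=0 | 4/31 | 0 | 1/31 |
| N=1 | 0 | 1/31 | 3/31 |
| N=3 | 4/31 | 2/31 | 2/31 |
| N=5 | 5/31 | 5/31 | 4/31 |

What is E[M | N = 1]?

39/4

P(N = 1) = 4/31.
Σ M·P over the event = 3·(1/31) + 12·(3/31) = 39/31.
E[M | N = 1] = (39/31) / (4/31) = 39/4.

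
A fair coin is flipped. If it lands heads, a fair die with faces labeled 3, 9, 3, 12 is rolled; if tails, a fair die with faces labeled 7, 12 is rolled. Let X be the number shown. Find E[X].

E[X | heads] = (3+9+3+12)/4 = 27/4.
E[X | tails] = (7+12)/2 = 19/2.
By the law of total expectation,
E[X] = (1/2)·(27/4) + (1/2)·(19/2) = 65/8.

65/8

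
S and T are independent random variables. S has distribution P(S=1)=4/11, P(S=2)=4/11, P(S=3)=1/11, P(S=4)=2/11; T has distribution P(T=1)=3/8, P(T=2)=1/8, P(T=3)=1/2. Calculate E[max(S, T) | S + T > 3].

16/5

P(S + T > 3) = 15/22.
Summing max(S,T)·P(x,y) over outcomes with S + T > 3 gives 24/11.
E[max(S, T) | S + T > 3] = (24/11) / (15/22) = 16/5.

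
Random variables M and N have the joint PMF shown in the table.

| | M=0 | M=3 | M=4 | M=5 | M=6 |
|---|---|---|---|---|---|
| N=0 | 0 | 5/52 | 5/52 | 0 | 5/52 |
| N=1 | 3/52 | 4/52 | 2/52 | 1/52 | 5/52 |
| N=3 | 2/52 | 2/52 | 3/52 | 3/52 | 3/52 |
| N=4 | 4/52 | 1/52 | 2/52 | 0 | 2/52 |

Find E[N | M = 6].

P(M = 6) = 15/52.
Σ N·P over the event = 0·(5/52) + 1·(5/52) + 3·(3/52) + 4·(2/52) = 11/26.
E[N | M = 6] = (11/26) / (15/52) = 22/15.

22/15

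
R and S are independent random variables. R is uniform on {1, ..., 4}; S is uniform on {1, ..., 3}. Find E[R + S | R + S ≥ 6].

19/3

Outcomes with R + S ≥ 6: (3,3), (4,2), (4,3), each with probability 1/12.
E[R + S | R + S ≥ 6] = (6 + 6 + 7) / 3 = 19/3.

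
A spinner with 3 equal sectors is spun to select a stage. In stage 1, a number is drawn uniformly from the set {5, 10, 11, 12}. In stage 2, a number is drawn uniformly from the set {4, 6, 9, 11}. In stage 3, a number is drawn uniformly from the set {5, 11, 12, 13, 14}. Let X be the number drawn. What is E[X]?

28/3

E[X | stage 1] = (5+10+11+12)/4 = 19/2.
E[X | stage 2] = (4+6+9+11)/4 = 15/2.
E[X | stage 3] = (5+11+12+13+14)/5 = 11.
By the law of total expectation,
E[X] = (1/3)·(19/2) + (1/3)·(15/2) + (1/3)·(11) = 28/3.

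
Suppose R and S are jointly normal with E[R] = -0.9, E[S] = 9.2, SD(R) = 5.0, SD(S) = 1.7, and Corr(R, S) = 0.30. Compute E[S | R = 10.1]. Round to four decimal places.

The regression of S on R has slope ρ·σ_S/σ_R and passes through (μ_R, μ_S).
E[S | R=10.1] = 9.2 + (0.30)·(1.7/5.0)·(10.1 − (-0.9)) = 9.2 + (0.102)·(11) = 10.3220.

10.3220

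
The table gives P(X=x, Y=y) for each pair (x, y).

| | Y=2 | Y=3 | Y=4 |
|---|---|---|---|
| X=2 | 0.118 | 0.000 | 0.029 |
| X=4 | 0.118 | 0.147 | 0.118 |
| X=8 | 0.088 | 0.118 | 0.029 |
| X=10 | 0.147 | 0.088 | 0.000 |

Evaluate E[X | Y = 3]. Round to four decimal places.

6.8329

P(Y = 3) = 0.353.
Σ X·P over the event = 4·(0.147) + 8·(0.118) + 10·(0.088) = 2.412.
E[X | Y = 3] = (2.412) / (0.353) = 6.8329.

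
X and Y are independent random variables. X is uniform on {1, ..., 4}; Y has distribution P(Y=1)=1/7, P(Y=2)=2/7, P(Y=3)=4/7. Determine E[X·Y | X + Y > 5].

10

P(X + Y > 5) = 5/14.
Summing XY·P(x,y) over outcomes with X + Y > 5 gives 25/7.
E[X·Y | X + Y > 5] = (25/7) / (5/14) = 10.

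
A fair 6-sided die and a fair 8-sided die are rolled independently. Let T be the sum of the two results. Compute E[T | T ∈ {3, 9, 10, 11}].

P(T ∈ {3, 9, 10, 11}) = 17/48.
Σ over the event: 3·1/24 + 9·1/8 + 10·5/48 + 11·1/12 = 77/24.
E[T | T ∈ {3, 9, 10, 11}] = (77/24) / (17/48) = 154/17.

154/17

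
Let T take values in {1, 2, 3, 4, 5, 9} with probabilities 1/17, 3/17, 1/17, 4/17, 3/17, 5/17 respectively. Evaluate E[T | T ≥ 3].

P(T ≥ 3) = 13/17.
Σ over the event: 3·1/17 + 4·4/17 + 5·3/17 + 9·5/17 = 79/17.
E[T | T ≥ 3] = (79/17) / (13/17) = 79/13.

79/13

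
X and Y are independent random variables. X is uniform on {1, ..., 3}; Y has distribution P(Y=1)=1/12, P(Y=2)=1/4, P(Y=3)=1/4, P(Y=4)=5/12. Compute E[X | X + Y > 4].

9/4

P(X + Y > 4) = 2/3.
Summing X·P(x,y) over outcomes with X + Y > 4 gives 3/2.
E[X | X + Y > 4] = (3/2) / (2/3) = 9/4.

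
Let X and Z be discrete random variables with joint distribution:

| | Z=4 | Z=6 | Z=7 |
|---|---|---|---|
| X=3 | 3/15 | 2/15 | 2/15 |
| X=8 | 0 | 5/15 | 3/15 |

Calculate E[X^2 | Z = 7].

42

P(Z = 7) = 1/3.
Σ X^2·P over the event = 9·(2/15) + 64·(3/15) = 14.
E[X^2 | Z = 7] = (14) / (1/3) = 42.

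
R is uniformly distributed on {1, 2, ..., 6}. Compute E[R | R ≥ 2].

4

Given R ≥ 2, R is equally likely to be any of {2, 3, 4, 5, 6}.
E[R | R ≥ 2] = (2 + 3 + 4 + 5 + 6) / 5 = 4.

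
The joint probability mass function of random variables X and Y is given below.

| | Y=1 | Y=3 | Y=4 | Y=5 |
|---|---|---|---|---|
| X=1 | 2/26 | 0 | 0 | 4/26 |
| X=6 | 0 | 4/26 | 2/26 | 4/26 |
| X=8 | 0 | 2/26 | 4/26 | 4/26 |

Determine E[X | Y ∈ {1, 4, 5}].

53/10

P(Y ∈ {1, 4, 5}) = 10/13.
Σ X·P over the event = 1·(2/26) + 1·(4/26) + 6·(2/26) + 6·(4/26) + 8·(4/26) + 8·(4/26) = 53/13.
E[X | Y ∈ {1, 4, 5}] = (53/13) / (10/13) = 53/10.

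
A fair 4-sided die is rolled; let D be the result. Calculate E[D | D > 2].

7/2

Given D > 2, D is equally likely to be any of {3, 4}.
E[D | D > 2] = (3 + 4) / 2 = 7/2.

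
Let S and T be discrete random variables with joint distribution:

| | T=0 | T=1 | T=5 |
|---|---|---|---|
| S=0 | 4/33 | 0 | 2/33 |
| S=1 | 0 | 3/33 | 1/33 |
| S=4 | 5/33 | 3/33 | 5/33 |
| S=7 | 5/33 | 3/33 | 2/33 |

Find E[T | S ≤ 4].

P(S ≤ 4) = 23/33.
Σ T·P over the event = 0·(4/33) + 5·(2/33) + 1·(3/33) + 5·(1/33) + 0·(5/33) + 1·(3/33) + 5·(5/33) = 46/33.
E[T | S ≤ 4] = (46/33) / (23/33) = 2.

2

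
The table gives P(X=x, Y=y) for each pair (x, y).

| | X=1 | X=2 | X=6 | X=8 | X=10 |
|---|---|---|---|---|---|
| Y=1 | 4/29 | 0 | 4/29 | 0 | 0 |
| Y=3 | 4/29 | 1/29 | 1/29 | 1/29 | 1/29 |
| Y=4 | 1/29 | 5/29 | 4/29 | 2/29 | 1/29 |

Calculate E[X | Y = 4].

61/13

P(Y = 4) = 13/29.
Σ X·P over the event = 1·(1/29) + 2·(5/29) + 6·(4/29) + 8·(2/29) + 10·(1/29) = 61/29.
E[X | Y = 4] = (61/29) / (13/29) = 61/13.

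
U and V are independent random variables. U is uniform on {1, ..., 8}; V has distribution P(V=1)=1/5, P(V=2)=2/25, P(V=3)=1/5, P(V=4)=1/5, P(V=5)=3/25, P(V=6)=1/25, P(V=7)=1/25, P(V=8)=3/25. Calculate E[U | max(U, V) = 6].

P(max(U, V) = 6) = 13/100.
Summing U·P(x,y) over outcomes with max(U, V) = 6 gives 141/200.
E[U | max(U, V) = 6] = (141/200) / (13/100) = 141/26.

141/26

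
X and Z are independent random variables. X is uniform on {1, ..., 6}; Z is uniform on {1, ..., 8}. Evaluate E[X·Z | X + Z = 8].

Outcomes with X + Z = 8: (1,7), (2,6), (3,5), (4,4), (5,3), (6,2), each with probability 1/48.
E[X·Z | X + Z = 8] = (7 + 12 + 15 + 16 + 15 + 12) / 6 = 77/6.

77/6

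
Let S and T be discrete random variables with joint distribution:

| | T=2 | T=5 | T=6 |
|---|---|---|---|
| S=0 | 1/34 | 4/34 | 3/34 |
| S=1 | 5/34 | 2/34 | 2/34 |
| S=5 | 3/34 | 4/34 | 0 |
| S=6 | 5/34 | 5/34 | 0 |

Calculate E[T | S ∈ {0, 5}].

22/5

P(S ∈ {0, 5}) = 15/34.
Σ T·P over the event = 2·(1/34) + 5·(4/34) + 6·(3/34) + 2·(3/34) + 5·(4/34) = 33/17.
E[T | S ∈ {0, 5}] = (33/17) / (15/34) = 22/5.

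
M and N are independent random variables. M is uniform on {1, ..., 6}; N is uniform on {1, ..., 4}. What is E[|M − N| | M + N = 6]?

2

P(M + N = 6) = 1/6.
Summing |M−N|·P(x,y) over outcomes with M + N = 6 gives 1/3.
E[|M − N| | M + N = 6] = (1/3) / (1/6) = 2.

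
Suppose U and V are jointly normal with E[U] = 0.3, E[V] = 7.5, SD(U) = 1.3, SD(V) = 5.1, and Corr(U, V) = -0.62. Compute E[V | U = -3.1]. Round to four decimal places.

15.7698

E[V | U=x] = μ_V + ρ(σ_V/σ_U)(x − μ_U) for jointly normal variables.
E[V | U=-3.1] = 7.5 + (-0.62)·(5.1/1.3)·(-3.1 − (0.3)) = 7.5 + (-2.4323)·(-3.4) = 15.7698.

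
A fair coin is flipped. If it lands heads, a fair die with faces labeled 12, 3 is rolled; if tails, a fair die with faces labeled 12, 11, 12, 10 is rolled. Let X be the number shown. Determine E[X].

E[X | heads] = (12+3)/2 = 15/2.
E[X | tails] = (12+11+12+10)/4 = 45/4.
By the law of total expectation,
E[X] = (1/2)·(15/2) + (1/2)·(45/4) = 75/8.

75/8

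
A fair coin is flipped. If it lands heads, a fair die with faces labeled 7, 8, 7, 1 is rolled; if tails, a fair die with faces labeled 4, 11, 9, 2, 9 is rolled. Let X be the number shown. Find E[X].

E[X | heads] = (7+8+7+1)/4 = 23/4.
E[X | tails] = (4+11+9+2+9)/5 = 7.
E[X] = (1/2)·(23/4) + (1/2)·(7) = 51/8.

51/8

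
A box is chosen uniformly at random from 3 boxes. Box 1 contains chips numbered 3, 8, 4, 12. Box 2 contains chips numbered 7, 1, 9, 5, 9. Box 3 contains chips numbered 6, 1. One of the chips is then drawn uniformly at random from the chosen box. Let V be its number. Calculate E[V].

329/60

E[V | box 1] = (3+8+4+12)/4 = 27/4.
E[V | box 2] = (7+1+9+5+9)/5 = 31/5.
E[V | box 3] = (6+1)/2 = 7/2.
By the law of total expectation,
E[V] = (1/3)·(27/4) + (1/3)·(31/5) + (1/3)·(7/2) = 329/60.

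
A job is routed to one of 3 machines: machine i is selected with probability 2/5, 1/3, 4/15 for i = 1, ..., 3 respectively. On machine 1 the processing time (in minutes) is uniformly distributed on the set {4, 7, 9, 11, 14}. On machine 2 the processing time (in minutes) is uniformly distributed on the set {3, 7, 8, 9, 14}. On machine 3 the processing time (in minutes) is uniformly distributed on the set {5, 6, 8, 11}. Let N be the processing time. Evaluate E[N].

E[N | machine 1] = (4+7+9+11+14)/5 = 9.
E[N | machine 2] = (3+7+8+9+14)/5 = 41/5.
E[N | machine 3] = (5+6+8+11)/4 = 15/2.
By the law of total expectation,
E[N] = (2/5)·(9) + (1/3)·(41/5) + (4/15)·(15/2) = 25/3.

25/3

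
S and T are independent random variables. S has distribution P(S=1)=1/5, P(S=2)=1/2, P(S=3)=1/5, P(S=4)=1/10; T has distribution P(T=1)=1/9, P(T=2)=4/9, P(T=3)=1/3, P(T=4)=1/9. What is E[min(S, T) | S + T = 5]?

P(S + T = 5) = 13/45.
Summing min(S,T)·P(x,y) over outcomes with S + T = 5 gives 49/90.
E[min(S, T) | S + T = 5] = (49/90) / (13/45) = 49/26.

49/26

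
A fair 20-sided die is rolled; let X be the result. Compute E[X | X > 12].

Given X > 12, X is equally likely to be any of {13, 14, 15, 16, 17, 18, 19, 20}.
E[X | X > 12] = (13 + 14 + 15 + 16 + 17 + 18 + 19 + 20) / 8 = 33/2.

33/2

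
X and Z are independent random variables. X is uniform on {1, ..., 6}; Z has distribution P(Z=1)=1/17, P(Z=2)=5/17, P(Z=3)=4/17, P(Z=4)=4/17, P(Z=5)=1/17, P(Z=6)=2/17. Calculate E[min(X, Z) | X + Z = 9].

38/11

P(X + Z = 9) = 11/102.
Summing min(X,Z)·P(x,y) over outcomes with X + Z = 9 gives 19/51.
E[min(X, Z) | X + Z = 9] = (19/51) / (11/102) = 38/11.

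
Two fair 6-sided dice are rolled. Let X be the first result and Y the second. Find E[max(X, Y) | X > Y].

P(X > Y) = 5/12.
Summing max(X,Y)·P(x,y) over outcomes with X > Y gives 35/18.
E[max(X, Y) | X > Y] = (35/18) / (5/12) = 14/3.

14/3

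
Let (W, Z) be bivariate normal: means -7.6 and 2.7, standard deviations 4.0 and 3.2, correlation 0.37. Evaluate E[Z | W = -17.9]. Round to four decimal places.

The regression of Z on W has slope ρ·σ_Z/σ_W and passes through (μ_W, μ_Z).
E[Z | W=-17.9] = 2.7 + (0.37)·(3.2/4.0)·(-17.9 − (-7.6)) = 2.7 + (0.296)·(-10.3) = -0.3488.

-0.3488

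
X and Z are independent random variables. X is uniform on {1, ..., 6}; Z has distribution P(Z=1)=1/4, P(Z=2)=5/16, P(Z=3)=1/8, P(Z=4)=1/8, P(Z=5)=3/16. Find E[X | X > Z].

240/53

P(X > Z) = 53/96.
Summing X·P(x,y) over outcomes with X > Z gives 5/2.
E[X | X > Z] = (5/2) / (53/96) = 240/53.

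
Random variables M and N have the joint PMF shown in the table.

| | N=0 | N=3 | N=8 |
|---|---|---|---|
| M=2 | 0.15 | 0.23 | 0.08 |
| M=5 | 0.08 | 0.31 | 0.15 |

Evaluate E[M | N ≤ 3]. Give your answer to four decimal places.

P(N ≤ 3) = 0.77.
Σ M·P over the event = 2·(0.15) + 2·(0.23) + 5·(0.08) + 5·(0.31) = 2.71.
E[M | N ≤ 3] = (2.71) / (0.77) = 3.5195.

3.5195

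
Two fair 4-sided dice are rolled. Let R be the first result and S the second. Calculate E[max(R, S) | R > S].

10/3

Outcomes with R > S: (2,1), (3,1), (3,2), (4,1), (4,2), (4,3), each with probability 1/16.
E[max(R, S) | R > S] = (2 + 3 + 3 + 4 + 4 + 4) / 6 = 10/3.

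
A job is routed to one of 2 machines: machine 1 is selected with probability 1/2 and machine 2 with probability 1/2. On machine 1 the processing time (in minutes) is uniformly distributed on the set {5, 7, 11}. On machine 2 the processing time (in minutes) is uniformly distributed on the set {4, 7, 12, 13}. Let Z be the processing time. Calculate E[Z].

25/3

E[Z | machine 1] = (5+7+11)/3 = 23/3.
E[Z | machine 2] = (4+7+12+13)/4 = 9.
E[Z] = (1/2)·(23/3) + (1/2)·(9) = 25/3.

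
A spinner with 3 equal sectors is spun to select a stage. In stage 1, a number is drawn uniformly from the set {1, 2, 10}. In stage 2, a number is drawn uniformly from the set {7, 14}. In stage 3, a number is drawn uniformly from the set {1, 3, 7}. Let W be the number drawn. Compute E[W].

E[W | stage 1] = (1+2+10)/3 = 13/3.
E[W | stage 2] = (7+14)/2 = 21/2.
E[W | stage 3] = (1+3+7)/3 = 11/3.
By the law of total expectation,
E[W] = (1/3)·(13/3) + (1/3)·(21/2) + (1/3)·(11/3) = 37/6.

37/6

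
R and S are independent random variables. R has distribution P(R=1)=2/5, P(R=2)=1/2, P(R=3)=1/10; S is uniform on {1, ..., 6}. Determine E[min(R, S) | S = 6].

P(S = 6) = 1/6.
Summing min(R,S)·P(x,y) over outcomes with S = 6 gives 17/60.
E[min(R, S) | S = 6] = (17/60) / (1/6) = 17/10.

17/10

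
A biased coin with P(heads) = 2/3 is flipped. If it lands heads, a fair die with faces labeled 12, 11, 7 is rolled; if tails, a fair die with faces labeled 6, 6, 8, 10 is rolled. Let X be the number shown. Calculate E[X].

E[X | heads] = (12+11+7)/3 = 10.
E[X | tails] = (6+6+8+10)/4 = 15/2.
E[X] = (2/3)·(10) + (1/3)·(15/2) = 55/6.

55/6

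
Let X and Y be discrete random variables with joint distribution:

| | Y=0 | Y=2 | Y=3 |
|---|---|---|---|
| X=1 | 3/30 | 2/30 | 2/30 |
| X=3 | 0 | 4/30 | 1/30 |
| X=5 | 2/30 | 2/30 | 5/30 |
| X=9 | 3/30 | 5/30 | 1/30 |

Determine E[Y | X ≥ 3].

43/23

P(X ≥ 3) = 23/30.
Σ Y·P over the event = 2·(4/30) + 3·(1/30) + 0·(2/30) + 2·(2/30) + 3·(5/30) + 0·(3/30) + 2·(5/30) + 3·(1/30) = 43/30.
E[Y | X ≥ 3] = (43/30) / (23/30) = 43/23.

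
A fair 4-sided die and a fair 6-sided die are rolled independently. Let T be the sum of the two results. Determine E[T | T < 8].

46/9

P(T < 8) = 3/4.
Σ over the event: 2·1/24 + 3·1/12 + 4·1/8 + 5·1/6 + 6·1/6 + 7·1/6 = 23/6.
E[T | T < 8] = (23/6) / (3/4) = 46/9.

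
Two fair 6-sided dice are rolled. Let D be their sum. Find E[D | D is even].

P(D is even) = 1/2.
Σ over the event: 2·1/36 + 4·1/12 + 6·5/36 + 8·5/36 + 10·1/12 + 12·1/36 = 7/2.
E[D | D is even] = (7/2) / (1/2) = 7.

7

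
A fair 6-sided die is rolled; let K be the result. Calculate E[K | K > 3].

Given K > 3, K is equally likely to be any of {4, 5, 6}.
E[K | K > 3] = (4 + 5 + 6) / 3 = 5.

5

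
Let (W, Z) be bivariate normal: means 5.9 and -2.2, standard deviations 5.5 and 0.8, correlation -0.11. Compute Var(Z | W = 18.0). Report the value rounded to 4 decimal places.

For a bivariate normal, Var(Z | W=x) = σ_Z²(1 − ρ²).
Var(Z | W=18.0) = (0.8)²·(1 − (-0.11)²) = 0.64·0.9879 = 0.6323.

0.6323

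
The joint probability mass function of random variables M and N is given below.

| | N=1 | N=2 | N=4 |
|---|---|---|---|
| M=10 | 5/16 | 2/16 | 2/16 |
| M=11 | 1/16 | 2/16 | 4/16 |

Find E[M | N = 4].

32/3

P(N = 4) = 3/8.
Σ M·P over the event = 10·(2/16) + 11·(4/16) = 4.
E[M | N = 4] = (4) / (3/8) = 32/3.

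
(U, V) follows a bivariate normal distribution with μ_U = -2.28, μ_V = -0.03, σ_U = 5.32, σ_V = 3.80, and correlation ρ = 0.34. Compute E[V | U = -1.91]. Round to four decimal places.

For a bivariate normal, E[V | U=x] = μ_V + ρ·(σ_V/σ_U)·(x − μ_U).
E[V | U=-1.91] = -0.03 + (0.34)·(3.80/5.32)·(-1.91 − (-2.28)) = -0.03 + (0.24286)·(0.37) = 0.0599.

0.0599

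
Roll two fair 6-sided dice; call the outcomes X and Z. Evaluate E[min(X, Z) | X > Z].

P(X > Z) = 5/12.
Summing min(X,Z)·P(x,y) over outcomes with X > Z gives 35/36.
E[min(X, Z) | X > Z] = (35/36) / (5/12) = 7/3.

7/3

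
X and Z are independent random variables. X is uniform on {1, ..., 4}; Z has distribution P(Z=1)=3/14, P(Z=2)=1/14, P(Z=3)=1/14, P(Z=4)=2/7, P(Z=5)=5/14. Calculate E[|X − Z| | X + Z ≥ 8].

P(X + Z ≥ 8) = 1/4.
Summing |X−Z|·P(x,y) over outcomes with X + Z ≥ 8 gives 15/56.
E[|X − Z| | X + Z ≥ 8] = (15/56) / (1/4) = 15/14.

15/14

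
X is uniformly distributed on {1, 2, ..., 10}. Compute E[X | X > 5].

Given X > 5, X is equally likely to be any of {6, 7, 8, 9, 10}.
E[X | X > 5] = (6 + 7 + 8 + 9 + 10) / 5 = 8.

8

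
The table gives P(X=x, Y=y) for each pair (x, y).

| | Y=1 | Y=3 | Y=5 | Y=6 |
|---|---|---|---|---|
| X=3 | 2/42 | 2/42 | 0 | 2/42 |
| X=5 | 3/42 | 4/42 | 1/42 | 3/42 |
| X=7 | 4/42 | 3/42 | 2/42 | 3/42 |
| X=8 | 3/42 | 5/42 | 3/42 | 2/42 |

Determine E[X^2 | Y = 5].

105/2

P(Y = 5) = 1/7.
Σ X^2·P over the event = 25·(1/42) + 49·(2/42) + 64·(3/42) = 15/2.
E[X^2 | Y = 5] = (15/2) / (1/7) = 105/2.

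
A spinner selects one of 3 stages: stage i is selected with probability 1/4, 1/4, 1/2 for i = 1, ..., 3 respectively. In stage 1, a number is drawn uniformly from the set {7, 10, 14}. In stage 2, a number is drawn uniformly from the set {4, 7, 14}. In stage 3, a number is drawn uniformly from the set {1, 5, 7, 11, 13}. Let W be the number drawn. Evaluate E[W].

E[W | stage 1] = (7+10+14)/3 = 31/3.
E[W | stage 2] = (4+7+14)/3 = 25/3.
E[W | stage 3] = (1+5+7+11+13)/5 = 37/5.
E[W] = (1/4)·(31/3) + (1/4)·(25/3) + (1/2)·(37/5) = 251/30.

251/30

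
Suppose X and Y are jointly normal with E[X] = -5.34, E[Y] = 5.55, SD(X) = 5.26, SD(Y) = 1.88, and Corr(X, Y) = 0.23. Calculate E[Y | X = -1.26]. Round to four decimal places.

5.8854

E[Y | X=x] = μ_Y + ρ(σ_Y/σ_X)(x − μ_X) for jointly normal variables.
E[Y | X=-1.26] = 5.55 + (0.23)·(1.88/5.26)·(-1.26 − (-5.34)) = 5.55 + (0.082205)·(4.08) = 5.8854.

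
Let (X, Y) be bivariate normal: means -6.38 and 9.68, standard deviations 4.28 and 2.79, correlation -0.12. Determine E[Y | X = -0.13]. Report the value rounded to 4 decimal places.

9.1911

E[Y | X=x] = μ_Y + ρ(σ_Y/σ_X)(x − μ_X) for jointly normal variables.
E[Y | X=-0.13] = 9.68 + (-0.12)·(2.79/4.28)·(-0.13 − (-6.38)) = 9.68 + (-0.078224)·(6.25) = 9.1911.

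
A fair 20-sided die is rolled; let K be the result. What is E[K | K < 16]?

8

P(K < 16) = 3/4.
E[K | K < 16] = (6) / (3/4) = 8.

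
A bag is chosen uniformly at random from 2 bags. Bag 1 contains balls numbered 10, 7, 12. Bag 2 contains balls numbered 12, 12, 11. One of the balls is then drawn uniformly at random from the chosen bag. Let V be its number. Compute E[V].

E[V | bag 1] = (10+7+12)/3 = 29/3.
E[V | bag 2] = (12+12+11)/3 = 35/3.
By the law of total expectation,
E[V] = (1/2)·(29/3) + (1/2)·(35/3) = 32/3.

32/3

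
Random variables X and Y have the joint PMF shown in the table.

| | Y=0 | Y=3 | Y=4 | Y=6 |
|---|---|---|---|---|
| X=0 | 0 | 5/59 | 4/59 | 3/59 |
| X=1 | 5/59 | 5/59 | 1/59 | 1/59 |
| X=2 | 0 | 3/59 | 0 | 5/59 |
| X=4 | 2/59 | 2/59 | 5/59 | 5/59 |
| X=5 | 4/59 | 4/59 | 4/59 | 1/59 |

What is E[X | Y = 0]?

P(Y = 0) = 11/59.
Σ X·P over the event = 1·(5/59) + 4·(2/59) + 5·(4/59) = 33/59.
E[X | Y = 0] = (33/59) / (11/59) = 3.

3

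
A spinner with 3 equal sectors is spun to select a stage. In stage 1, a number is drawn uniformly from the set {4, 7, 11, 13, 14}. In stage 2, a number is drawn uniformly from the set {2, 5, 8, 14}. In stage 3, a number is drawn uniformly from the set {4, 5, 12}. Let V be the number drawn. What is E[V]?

E[V | stage 1] = (4+7+11+13+14)/5 = 49/5.
E[V | stage 2] = (2+5+8+14)/4 = 29/4.
E[V | stage 3] = (4+5+12)/3 = 7.
E[V] = (1/3)·(49/5) + (1/3)·(29/4) + (1/3)·(7) = 481/60.

481/60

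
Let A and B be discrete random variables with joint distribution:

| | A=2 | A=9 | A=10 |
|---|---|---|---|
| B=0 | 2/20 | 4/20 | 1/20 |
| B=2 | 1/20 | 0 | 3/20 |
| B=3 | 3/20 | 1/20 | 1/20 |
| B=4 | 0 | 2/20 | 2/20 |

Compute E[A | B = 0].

50/7

P(B = 0) = 7/20.
Σ A·P over the event = 2·(2/20) + 9·(4/20) + 10·(1/20) = 5/2.
E[A | B = 0] = (5/2) / (7/20) = 50/7.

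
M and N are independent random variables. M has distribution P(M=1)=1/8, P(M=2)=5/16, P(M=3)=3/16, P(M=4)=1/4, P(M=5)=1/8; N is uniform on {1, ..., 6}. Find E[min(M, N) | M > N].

58/31

P(M > N) = 31/96.
Summing min(M,N)·P(x,y) over outcomes with M > N gives 29/48.
E[min(M, N) | M > N] = (29/48) / (31/96) = 58/31.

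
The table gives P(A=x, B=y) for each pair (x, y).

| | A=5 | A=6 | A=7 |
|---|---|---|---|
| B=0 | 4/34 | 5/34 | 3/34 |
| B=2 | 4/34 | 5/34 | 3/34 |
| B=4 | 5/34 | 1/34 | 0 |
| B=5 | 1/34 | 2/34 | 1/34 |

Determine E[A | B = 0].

P(B = 0) = 6/17.
Σ A·P over the event = 5·(4/34) + 6·(5/34) + 7·(3/34) = 71/34.
E[A | B = 0] = (71/34) / (6/17) = 71/12.

71/12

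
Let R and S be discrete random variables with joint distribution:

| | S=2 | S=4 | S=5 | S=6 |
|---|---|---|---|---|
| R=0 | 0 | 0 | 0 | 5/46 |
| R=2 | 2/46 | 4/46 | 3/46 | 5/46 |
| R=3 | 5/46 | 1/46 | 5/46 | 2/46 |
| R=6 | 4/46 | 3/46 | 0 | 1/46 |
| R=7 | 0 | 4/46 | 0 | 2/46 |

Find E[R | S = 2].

43/11

P(S = 2) = 11/46.
Σ R·P over the event = 2·(2/46) + 3·(5/46) + 6·(4/46) = 43/46.
E[R | S = 2] = (43/46) / (11/46) = 43/11.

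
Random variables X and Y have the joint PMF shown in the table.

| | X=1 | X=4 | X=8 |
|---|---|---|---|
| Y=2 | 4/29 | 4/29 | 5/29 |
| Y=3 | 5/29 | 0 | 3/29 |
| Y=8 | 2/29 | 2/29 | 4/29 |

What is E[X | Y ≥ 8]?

21/4

P(Y ≥ 8) = 8/29.
Σ X·P over the event = 1·(2/29) + 4·(2/29) + 8·(4/29) = 42/29.
E[X | Y ≥ 8] = (42/29) / (8/29) = 21/4.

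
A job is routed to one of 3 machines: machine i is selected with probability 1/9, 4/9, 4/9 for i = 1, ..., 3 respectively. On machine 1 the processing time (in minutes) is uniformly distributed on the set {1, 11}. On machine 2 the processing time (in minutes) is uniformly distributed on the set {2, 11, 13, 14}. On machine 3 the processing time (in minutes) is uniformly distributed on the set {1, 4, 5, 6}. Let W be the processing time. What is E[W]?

E[W | machine 1] = (1+11)/2 = 6.
E[W | machine 2] = (2+11+13+14)/4 = 10.
E[W | machine 3] = (1+4+5+6)/4 = 4.
E[W] = (1/9)·(6) + (4/9)·(10) + (4/9)·(4) = 62/9.

62/9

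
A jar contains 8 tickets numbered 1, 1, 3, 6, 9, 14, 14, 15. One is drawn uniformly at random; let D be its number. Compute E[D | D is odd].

P(D is odd) = 5/8.
Σ over the event: 1·1/4 + 3·1/8 + 9·1/8 + 15·1/8 = 29/8.
E[D | D is odd] = (29/8) / (5/8) = 29/5.

29/5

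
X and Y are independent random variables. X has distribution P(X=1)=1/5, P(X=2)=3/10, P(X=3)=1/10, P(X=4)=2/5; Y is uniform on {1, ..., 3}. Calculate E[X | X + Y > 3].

71/23

P(X + Y > 3) = 23/30.
Summing X·P(x,y) over outcomes with X + Y > 3 gives 71/30.
E[X | X + Y > 3] = (71/30) / (23/30) = 71/23.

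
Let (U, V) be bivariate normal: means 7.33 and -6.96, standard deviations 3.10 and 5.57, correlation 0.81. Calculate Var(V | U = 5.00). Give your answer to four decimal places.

10.6695

The conditional variance in a bivariate normal is σ_V²(1 − ρ²), independent of x.
Var(V | U=5.00) = (5.57)²·(1 − (0.81)²) = 31.0249·0.3439 = 10.6695.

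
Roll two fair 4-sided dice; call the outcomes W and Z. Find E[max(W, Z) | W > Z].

10/3

Outcomes with W > Z: (2,1), (3,1), (3,2), (4,1), (4,2), (4,3), each with probability 1/16.
E[max(W, Z) | W > Z] = (2 + 3 + 3 + 4 + 4 + 4) / 6 = 10/3.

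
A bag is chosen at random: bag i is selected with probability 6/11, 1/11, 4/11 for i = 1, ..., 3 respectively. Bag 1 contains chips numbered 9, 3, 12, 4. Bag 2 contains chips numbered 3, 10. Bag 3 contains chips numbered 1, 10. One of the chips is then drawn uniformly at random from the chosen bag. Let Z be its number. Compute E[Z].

141/22

E[Z | bag 1] = (9+3+12+4)/4 = 7.
E[Z | bag 2] = (3+10)/2 = 13/2.
E[Z | bag 3] = (1+10)/2 = 11/2.
E[Z] = (6/11)·(7) + (1/11)·(13/2) + (4/11)·(11/2) = 141/22.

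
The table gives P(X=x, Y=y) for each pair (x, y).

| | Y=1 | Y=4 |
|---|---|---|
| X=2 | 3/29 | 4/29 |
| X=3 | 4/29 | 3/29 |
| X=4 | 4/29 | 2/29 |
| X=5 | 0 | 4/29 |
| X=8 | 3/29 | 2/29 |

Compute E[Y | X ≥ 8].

11/5

P(X ≥ 8) = 5/29.
Summing Y·P(X=x,Y=y) over the conditioning event gives 11/29.
E[Y | X ≥ 8] = (11/29) / (5/29) = 11/5.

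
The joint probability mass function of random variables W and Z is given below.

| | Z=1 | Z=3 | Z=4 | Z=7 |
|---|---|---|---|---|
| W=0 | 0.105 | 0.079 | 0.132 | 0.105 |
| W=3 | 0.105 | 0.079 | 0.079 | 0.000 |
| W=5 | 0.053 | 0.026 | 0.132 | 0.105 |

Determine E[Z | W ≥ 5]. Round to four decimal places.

P(W ≥ 5) = 0.316.
Σ Z·P over the event = 1·(0.053) + 3·(0.026) + 4·(0.132) + 7·(0.105) = 1.394.
E[Z | W ≥ 5] = (1.394) / (0.316) = 4.4114.

4.4114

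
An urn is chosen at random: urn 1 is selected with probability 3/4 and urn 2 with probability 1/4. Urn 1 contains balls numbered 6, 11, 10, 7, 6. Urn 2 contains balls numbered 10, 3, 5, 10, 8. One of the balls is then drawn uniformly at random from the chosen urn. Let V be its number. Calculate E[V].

39/5

E[V | urn 1] = (6+11+10+7+6)/5 = 8.
E[V | urn 2] = (10+3+5+10+8)/5 = 36/5.
E[V] = (3/4)·(8) + (1/4)·(36/5) = 39/5.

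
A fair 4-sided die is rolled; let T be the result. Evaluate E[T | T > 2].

Given T > 2, T is equally likely to be any of {3, 4}.
E[T | T > 2] = (3 + 4) / 2 = 7/2.

7/2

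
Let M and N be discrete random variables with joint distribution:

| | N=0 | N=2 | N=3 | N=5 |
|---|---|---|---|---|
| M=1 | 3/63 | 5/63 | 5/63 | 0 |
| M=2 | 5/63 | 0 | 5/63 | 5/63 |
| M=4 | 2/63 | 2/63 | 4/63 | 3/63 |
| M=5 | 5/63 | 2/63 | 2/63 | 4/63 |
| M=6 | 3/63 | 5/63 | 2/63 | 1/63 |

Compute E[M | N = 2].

P(N = 2) = 2/9.
Summing M·P(M=x,N=y) over the conditioning event gives 53/63.
E[M | N = 2] = (53/63) / (2/9) = 53/14.

53/14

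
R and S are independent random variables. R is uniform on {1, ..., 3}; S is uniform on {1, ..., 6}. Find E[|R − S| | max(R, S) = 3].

Outcomes with max(R, S) = 3: (1,3), (2,3), (3,1), (3,2), (3,3), each with probability 1/18.
E[|R − S| | max(R, S) = 3] = (2 + 1 + 2 + 1 + 0) / 5 = 6/5.

6/5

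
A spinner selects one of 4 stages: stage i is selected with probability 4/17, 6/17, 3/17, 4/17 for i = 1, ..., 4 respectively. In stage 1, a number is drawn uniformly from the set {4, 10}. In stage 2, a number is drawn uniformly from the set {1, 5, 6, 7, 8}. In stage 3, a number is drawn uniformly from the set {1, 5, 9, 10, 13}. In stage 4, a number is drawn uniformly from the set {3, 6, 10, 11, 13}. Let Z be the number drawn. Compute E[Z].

588/85

E[Z | stage 1] = (4+10)/2 = 7.
E[Z | stage 2] = (1+5+6+7+8)/5 = 27/5.
E[Z | stage 3] = (1+5+9+10+13)/5 = 38/5.
E[Z | stage 4] = (3+6+10+11+13)/5 = 43/5.
By the law of total expectation,
E[Z] = (4/17)·(7) + (6/17)·(27/5) + (3/17)·(38/5) + (4/17)·(43/5) = 588/85.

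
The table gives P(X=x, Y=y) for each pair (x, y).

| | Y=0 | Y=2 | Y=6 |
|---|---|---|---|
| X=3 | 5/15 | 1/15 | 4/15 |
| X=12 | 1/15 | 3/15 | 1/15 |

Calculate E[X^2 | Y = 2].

P(Y = 2) = 4/15.
Σ X^2·P over the event = 9·(1/15) + 144·(3/15) = 147/5.
E[X^2 | Y = 2] = (147/5) / (4/15) = 441/4.

441/4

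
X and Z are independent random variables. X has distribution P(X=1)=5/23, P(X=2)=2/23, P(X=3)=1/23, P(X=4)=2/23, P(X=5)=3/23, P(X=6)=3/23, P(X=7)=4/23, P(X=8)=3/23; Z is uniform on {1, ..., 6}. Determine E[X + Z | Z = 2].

P(Z = 2) = 1/6.
Summing (X+Z)·P(x,y) over outcomes with Z = 2 gives 151/138.
E[X + Z | Z = 2] = (151/138) / (1/6) = 151/23.

151/23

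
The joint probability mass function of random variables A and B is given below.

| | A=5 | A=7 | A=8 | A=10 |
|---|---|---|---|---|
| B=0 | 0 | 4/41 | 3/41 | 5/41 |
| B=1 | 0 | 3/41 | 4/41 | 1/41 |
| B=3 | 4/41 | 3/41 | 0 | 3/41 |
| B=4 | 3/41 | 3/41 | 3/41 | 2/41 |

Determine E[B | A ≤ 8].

32/15

P(A ≤ 8) = 30/41.
Summing B·P(A=x,B=y) over the conditioning event gives 64/41.
E[B | A ≤ 8] = (64/41) / (30/41) = 32/15.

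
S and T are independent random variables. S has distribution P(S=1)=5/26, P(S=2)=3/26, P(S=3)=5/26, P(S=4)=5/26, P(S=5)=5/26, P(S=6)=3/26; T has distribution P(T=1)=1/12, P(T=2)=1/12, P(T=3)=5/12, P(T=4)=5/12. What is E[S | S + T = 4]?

46/33

P(S + T = 4) = 11/104.
Summing S·P(x,y) over outcomes with S + T = 4 gives 23/156.
E[S | S + T = 4] = (23/156) / (11/104) = 46/33.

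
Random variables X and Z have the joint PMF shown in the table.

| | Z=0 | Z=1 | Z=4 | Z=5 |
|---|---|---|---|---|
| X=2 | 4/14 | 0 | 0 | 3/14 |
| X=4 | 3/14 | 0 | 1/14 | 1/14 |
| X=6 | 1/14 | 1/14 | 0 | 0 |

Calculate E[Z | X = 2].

15/7

P(X = 2) = 1/2.
Σ Z·P over the event = 0·(4/14) + 5·(3/14) = 15/14.
E[Z | X = 2] = (15/14) / (1/2) = 15/7.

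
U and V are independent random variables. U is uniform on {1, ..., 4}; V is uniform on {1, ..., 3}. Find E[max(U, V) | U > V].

Outcomes with U > V: (2,1), (3,1), (3,2), (4,1), (4,2), (4,3), each with probability 1/12.
E[max(U, V) | U > V] = (2 + 3 + 3 + 4 + 4 + 4) / 6 = 10/3.

10/3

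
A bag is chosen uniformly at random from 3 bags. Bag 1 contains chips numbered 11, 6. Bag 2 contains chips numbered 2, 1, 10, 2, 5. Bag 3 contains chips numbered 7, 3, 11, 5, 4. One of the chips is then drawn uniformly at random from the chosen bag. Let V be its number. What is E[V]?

E[V | bag 1] = (11+6)/2 = 17/2.
E[V | bag 2] = (2+1+10+2+5)/5 = 4.
E[V | bag 3] = (7+3+11+5+4)/5 = 6.
E[V] = (1/3)·(17/2) + (1/3)·(4) + (1/3)·(6) = 37/6.

37/6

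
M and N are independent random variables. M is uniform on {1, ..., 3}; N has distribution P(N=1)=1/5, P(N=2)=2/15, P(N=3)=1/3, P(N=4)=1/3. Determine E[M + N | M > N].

31/8

P(M > N) = 8/45.
Summing (M+N)·P(x,y) over outcomes with M > N gives 31/45.
E[M + N | M > N] = (31/45) / (8/45) = 31/8.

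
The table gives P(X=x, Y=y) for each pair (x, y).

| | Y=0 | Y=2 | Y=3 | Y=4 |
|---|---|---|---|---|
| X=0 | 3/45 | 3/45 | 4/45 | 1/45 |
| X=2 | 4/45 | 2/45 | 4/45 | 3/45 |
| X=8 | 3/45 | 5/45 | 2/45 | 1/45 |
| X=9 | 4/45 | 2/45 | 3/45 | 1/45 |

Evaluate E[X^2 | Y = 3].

387/13

P(Y = 3) = 13/45.
Σ X^2·P over the event = 0·(4/45) + 4·(4/45) + 64·(2/45) + 81·(3/45) = 43/5.
E[X^2 | Y = 3] = (43/5) / (13/45) = 387/13.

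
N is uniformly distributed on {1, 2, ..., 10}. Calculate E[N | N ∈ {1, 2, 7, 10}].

5

P(N ∈ {1, 2, 7, 10}) = 2/5.
Σ over the event: 1·1/10 + 2·1/10 + 7·1/10 + 10·1/10 = 2.
E[N | N ∈ {1, 2, 7, 10}] = (2) / (2/5) = 5.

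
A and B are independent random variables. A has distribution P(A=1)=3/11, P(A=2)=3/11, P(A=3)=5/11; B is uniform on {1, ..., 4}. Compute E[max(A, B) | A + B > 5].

47/13

P(A + B > 5) = 13/44.
Summing max(A,B)·P(x,y) over outcomes with A + B > 5 gives 47/44.
E[max(A, B) | A + B > 5] = (47/44) / (13/44) = 47/13.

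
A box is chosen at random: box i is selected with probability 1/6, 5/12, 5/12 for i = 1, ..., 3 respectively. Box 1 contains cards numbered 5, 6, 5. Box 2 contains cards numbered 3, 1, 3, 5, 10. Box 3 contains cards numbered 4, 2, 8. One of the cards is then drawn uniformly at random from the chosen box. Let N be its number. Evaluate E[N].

14/3

E[N | box 1] = (5+6+5)/3 = 16/3.
E[N | box 2] = (3+1+3+5+10)/5 = 22/5.
E[N | box 3] = (4+2+8)/3 = 14/3.
E[N] = (1/6)·(16/3) + (5/12)·(22/5) + (5/12)·(14/3) = 14/3.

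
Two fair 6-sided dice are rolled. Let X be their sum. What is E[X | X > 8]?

10

P(X > 8) = 5/18.
Σ over the event: 9·1/9 + 10·1/12 + 11·1/18 + 12·1/36 = 25/9.
E[X | X > 8] = (25/9) / (5/18) = 10.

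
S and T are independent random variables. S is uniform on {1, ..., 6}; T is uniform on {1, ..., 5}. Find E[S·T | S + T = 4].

10/3

Outcomes with S + T = 4: (1,3), (2,2), (3,1), each with probability 1/30.
E[S·T | S + T = 4] = (3 + 4 + 3) / 3 = 10/3.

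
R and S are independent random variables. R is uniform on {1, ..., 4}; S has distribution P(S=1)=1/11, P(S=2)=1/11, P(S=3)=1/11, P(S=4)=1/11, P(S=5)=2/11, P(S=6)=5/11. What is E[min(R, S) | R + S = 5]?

P(R + S = 5) = 1/11.
Summing min(R,S)·P(x,y) over outcomes with R + S = 5 gives 3/22.
E[min(R, S) | R + S = 5] = (3/22) / (1/11) = 3/2.

3/2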